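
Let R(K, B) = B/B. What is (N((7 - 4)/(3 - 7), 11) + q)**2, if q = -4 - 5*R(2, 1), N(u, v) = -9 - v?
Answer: 841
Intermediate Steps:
R(K, B) = 1
q = -9 (q = -4 - 5*1 = -4 - 5 = -9)
(N((7 - 4)/(3 - 7), 11) + q)**2 = ((-9 - 1*11) - 9)**2 = ((-9 - 11) - 9)**2 = (-20 - 9)**2 = (-29)**2 = 841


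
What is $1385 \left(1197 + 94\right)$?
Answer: $1788035$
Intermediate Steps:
$1385 \left(1197 + 94\right) = 1385 \cdot 1291 = 1788035$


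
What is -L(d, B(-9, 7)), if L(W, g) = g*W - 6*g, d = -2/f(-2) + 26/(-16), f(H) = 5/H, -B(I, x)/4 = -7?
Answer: 1911/10 ≈ 191.10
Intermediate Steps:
B(I, x) = 28 (B(I, x) = -4*(-7) = 28)
d = -33/40 (d = -2/(5/(-2)) + 26/(-16) = -2/(5*(-½)) + 26*(-1/16) = -2/(-5/2) - 13/8 = -2*(-⅖) - 13/8 = ⅘ - 13/8 = -33/40 ≈ -0.82500)
L(W, g) = -6*g + W*g (L(W, g) = W*g - 6*g = -6*g + W*g)
-L(d, B(-9, 7)) = -28*(-6 - 33/40) = -28*(-273)/40 = -1*(-1911/10) = 1911/10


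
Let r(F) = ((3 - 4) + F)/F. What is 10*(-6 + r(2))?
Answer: -55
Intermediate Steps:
r(F) = (-1 + F)/F
10*(-6 + r(2)) = 10*(-6 + (-1 + 2)/2) = 10*(-6 + (1/2)*1) = 10*(-6 + 1/2) = 10*(-11/2) = -55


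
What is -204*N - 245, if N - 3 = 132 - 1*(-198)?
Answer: -68177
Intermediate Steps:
N = 333 (N = 3 + (132 - 1*(-198)) = 3 + (132 + 198) = 3 + 330 = 333)
-204*N - 245 = -204*333 - 245 = -67932 - 245 = -68177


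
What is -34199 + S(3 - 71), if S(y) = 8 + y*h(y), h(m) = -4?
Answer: -33919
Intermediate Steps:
S(y) = 8 - 4*y (S(y) = 8 + y*(-4) = 8 - 4*y)
-34199 + S(3 - 71) = -34199 + (8 - 4*(3 - 71)) = -34199 + (8 - 4*(-68)) = -34199 + (8 + 272) = -34199 + 280 = -33919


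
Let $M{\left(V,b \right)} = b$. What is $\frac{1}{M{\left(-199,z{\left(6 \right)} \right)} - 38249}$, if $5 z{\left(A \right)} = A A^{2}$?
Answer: $- \frac{5}{191029} \approx -2.6174 \cdot 10^{-5}$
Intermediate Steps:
$z{\left(A \right)} = \frac{A^{3}}{5}$ ($z{\left(A \right)} = \frac{A A^{2}}{5} = \frac{A^{3}}{5}$)
$\frac{1}{M{\left(-199,z{\left(6 \right)} \right)} - 38249} = \frac{1}{\frac{6^{3}}{5} - 38249} = \frac{1}{\frac{1}{5} \cdot 216 - 38249} = \frac{1}{\frac{216}{5} - 38249} = \frac{1}{- \frac{191029}{5}} = - \frac{5}{191029}$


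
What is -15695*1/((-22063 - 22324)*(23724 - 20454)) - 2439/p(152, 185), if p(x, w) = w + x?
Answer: -70800912179/9782806026 ≈ -7.2373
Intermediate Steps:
-15695*1/((-22063 - 22324)*(23724 - 20454)) - 2439/p(152, 185) = -15695*1/((-22063 - 22324)*(23724 - 20454)) - 2439/(185 + 152) = -15695/((-44387*3270)) - 2439/337 = -15695/(-145145490) - 2439*1/337 = -15695*(-1/145145490) - 2439/337 = 3139/29029098 - 2439/337 = -70800912179/9782806026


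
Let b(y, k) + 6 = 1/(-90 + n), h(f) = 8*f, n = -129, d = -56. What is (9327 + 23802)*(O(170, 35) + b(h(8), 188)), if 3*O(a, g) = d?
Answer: -59665329/73 ≈ -8.1733e+5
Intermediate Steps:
O(a, g) = -56/3 (O(a, g) = (⅓)*(-56) = -56/3)
b(y, k) = -1315/219 (b(y, k) = -6 + 1/(-90 - 129) = -6 + 1/(-219) = -6 - 1/219 = -1315/219)
(9327 + 23802)*(O(170, 35) + b(h(8), 188)) = (9327 + 23802)*(-56/3 - 1315/219) = 33129*(-1801/73) = -59665329/73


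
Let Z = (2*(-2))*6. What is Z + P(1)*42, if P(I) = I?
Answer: 18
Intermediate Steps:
Z = -24 (Z = -4*6 = -24)
Z + P(1)*42 = -24 + 1*42 = -24 + 42 = 18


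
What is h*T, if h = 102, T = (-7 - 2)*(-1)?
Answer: 918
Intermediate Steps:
T = 9 (T = -9*(-1) = 9)
h*T = 102*9 = 918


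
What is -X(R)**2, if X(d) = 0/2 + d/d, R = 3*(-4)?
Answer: -1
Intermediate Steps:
R = -12
X(d) = 1 (X(d) = 0*(1/2) + 1 = 0 + 1 = 1)
-X(R)**2 = -1*1**2 = -1*1 = -1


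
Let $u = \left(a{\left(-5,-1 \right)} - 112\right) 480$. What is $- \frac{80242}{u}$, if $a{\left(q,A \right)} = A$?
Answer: $\frac{40121}{27120} \approx 1.4794$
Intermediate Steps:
$u = -54240$ ($u = \left(-1 - 112\right) 480 = \left(-113\right) 480 = -54240$)
$- \frac{80242}{u} = - \frac{80242}{-54240} = \left(-80242\right) \left(- \frac{1}{54240}\right) = \frac{40121}{27120}$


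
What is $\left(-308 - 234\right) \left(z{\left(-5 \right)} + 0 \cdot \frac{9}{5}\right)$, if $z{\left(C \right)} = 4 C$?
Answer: $10840$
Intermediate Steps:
$\left(-308 - 234\right) \left(z{\left(-5 \right)} + 0 \cdot \frac{9}{5}\right) = \left(-308 - 234\right) \left(4 \left(-5\right) + 0 \cdot \frac{9}{5}\right) = - 542 \left(-20 + 0 \cdot 9 \cdot \frac{1}{5}\right) = - 542 \left(-20 + 0 \cdot \frac{9}{5}\right) = - 542 \left(-20 + 0\right) = \left(-542\right) \left(-20\right) = 10840$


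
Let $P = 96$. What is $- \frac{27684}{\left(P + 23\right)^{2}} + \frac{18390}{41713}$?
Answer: $- \frac{127765986}{84385399} \approx -1.5141$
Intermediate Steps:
$- \frac{27684}{\left(P + 23\right)^{2}} + \frac{18390}{41713} = - \frac{27684}{\left(96 + 23\right)^{2}} + \frac{18390}{41713} = - \frac{27684}{119^{2}} + 18390 \cdot \frac{1}{41713} = - \frac{27684}{14161} + \frac{18390}{41713} = - \frac{127765986}{84385399}$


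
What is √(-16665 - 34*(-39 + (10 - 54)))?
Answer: I*√13843 ≈ 117.66*I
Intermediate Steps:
√(-16665 - 34*(-39 + (10 - 54))) = √(-16665 - 34*(-39 - 44)) = √(-16665 - 34*(-83)) = √(-16665 + 2822) = √(-13843) = I*√13843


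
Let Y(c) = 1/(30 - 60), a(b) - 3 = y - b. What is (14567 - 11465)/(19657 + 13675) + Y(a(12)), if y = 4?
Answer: 7466/124995 ≈ 0.059730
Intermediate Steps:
a(b) = 7 - b (a(b) = 3 + (4 - b) = 7 - b)
Y(c) = -1/30 (Y(c) = 1/(-30) = -1/30)
(14567 - 11465)/(19657 + 13675) + Y(a(12)) = (14567 - 11465)/(19657 + 13675) - 1/30 = 3102/33332 - 1/30 = 3102*(1/33332) - 1/30 = 1551/16666 - 1/30 = 7466/124995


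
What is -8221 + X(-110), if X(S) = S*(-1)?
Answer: -8111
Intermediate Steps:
X(S) = -S
-8221 + X(-110) = -8221 - 1*(-110) = -8221 + 110 = -8111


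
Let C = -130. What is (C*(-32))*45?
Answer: 187200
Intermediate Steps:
(C*(-32))*45 = -130*(-32)*45 = 4160*45 = 187200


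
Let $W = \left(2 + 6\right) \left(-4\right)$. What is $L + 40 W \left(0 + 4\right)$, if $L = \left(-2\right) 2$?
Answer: $-5124$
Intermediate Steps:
$W = -32$ ($W = 8 \left(-4\right) = -32$)
$L = -4$
$L + 40 W \left(0 + 4\right) = -4 + 40 \left(- 32 \left(0 + 4\right)\right) = -4 + 40 \left(\left(-32\right) 4\right) = -4 + 40 \left(-128\right) = -4 - 5120 = -5124$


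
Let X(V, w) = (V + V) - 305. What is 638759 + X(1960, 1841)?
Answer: 642374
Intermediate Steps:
X(V, w) = -305 + 2*V (X(V, w) = 2*V - 305 = -305 + 2*V)
638759 + X(1960, 1841) = 638759 + (-305 + 2*1960) = 638759 + (-305 + 3920) = 638759 + 3615 = 642374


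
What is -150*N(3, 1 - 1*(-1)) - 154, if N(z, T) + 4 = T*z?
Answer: -454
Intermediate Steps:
N(z, T) = -4 + T*z
-150*N(3, 1 - 1*(-1)) - 154 = -150*(-4 + (1 - 1*(-1))*3) - 154 = -150*(-4 + (1 + 1)*3) - 154 = -150*(-4 + 2*3) - 154 = -150*(-4 + 6) - 154 = -150*2 - 154 = -300 - 154 = -454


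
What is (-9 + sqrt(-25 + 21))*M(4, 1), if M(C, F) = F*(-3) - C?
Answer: 63 - 14*I ≈ 63.0 - 14.0*I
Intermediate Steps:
M(C, F) = -C - 3*F (M(C, F) = -3*F - C = -C - 3*F)
(-9 + sqrt(-25 + 21))*M(4, 1) = (-9 + sqrt(-25 + 21))*(-1*4 - 3*1) = (-9 + sqrt(-4))*(-4 - 3) = (-9 + 2*I)*(-7) = 63 - 14*I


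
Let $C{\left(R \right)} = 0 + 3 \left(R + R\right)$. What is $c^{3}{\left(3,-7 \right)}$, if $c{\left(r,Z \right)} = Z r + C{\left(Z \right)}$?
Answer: $-250047$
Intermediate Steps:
$C{\left(R \right)} = 6 R$ ($C{\left(R \right)} = 0 + 3 \cdot 2 R = 0 + 6 R = 6 R$)
$c{\left(r,Z \right)} = 6 Z + Z r$ ($c{\left(r,Z \right)} = Z r + 6 Z = 6 Z + Z r$)
$c^{3}{\left(3,-7 \right)} = \left(- 7 \left(6 + 3\right)\right)^{3} = \left(\left(-7\right) 9\right)^{3} = \left(-63\right)^{3} = -250047$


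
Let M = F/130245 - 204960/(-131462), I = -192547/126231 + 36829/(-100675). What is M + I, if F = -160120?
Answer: -11325594009374143052/7253167409613867525 ≈ -1.5615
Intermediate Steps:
I = -24033630724/12708305925 (I = -192547*1/126231 + 36829*(-1/100675) = -192547/126231 - 36829/100675 = -24033630724/12708305925 ≈ -1.8912)
M = 564531976/1712226819 (M = -160120/130245 - 204960/(-131462) = -160120*1/130245 - 204960*(-1/131462) = -32024/26049 + 102480/65731 = 564531976/1712226819 ≈ 0.32971)
M + I = 564531976/1712226819 - 24033630724/12708305925 = -11325594009374143052/7253167409613867525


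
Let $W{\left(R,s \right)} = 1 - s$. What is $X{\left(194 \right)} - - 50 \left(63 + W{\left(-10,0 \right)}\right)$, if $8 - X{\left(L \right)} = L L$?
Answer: $-34428$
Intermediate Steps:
$X{\left(L \right)} = 8 - L^{2}$ ($X{\left(L \right)} = 8 - L L = 8 - L^{2}$)
$X{\left(194 \right)} - - 50 \left(63 + W{\left(-10,0 \right)}\right) = \left(8 - 194^{2}\right) - - 50 \left(63 + \left(1 - 0\right)\right) = \left(8 - 37636\right) - - 50 \left(63 + \left(1 + 0\right)\right) = \left(8 - 37636\right) - - 50 \left(63 + 1\right) = -37628 - \left(-50\right) 64 = -37628 - -3200 = -37628 + 3200 = -34428$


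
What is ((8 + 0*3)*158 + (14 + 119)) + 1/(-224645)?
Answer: 313829064/224645 ≈ 1397.0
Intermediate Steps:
((8 + 0*3)*158 + (14 + 119)) + 1/(-224645) = ((8 + 0)*158 + 133) - 1/224645 = (8*158 + 133) - 1/224645 = (1264 + 133) - 1/224645 = 1397 - 1/224645 = 313829064/224645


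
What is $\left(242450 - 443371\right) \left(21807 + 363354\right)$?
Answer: $-77386933281$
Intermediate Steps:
$\left(242450 - 443371\right) \left(21807 + 363354\right) = \left(-200921\right) 385161 = -77386933281$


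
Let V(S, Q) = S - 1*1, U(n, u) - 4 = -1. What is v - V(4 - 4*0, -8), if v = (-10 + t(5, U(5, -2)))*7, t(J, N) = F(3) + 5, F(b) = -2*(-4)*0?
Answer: -38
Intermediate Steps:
U(n, u) = 3 (U(n, u) = 4 - 1 = 3)
F(b) = 0 (F(b) = 8*0 = 0)
t(J, N) = 5 (t(J, N) = 0 + 5 = 5)
V(S, Q) = -1 + S (V(S, Q) = S - 1 = -1 + S)
v = -35 (v = (-10 + 5)*7 = -5*7 = -35)
v - V(4 - 4*0, -8) = -35 - (-1 + (4 - 4*0)) = -35 - (-1 + (4 + 0)) = -35 - (-1 + 4) = -35 - 1*3 = -35 - 3 = -38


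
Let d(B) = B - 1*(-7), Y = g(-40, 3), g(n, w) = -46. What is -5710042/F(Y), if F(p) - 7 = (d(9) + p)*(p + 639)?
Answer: 5710042/17783 ≈ 321.10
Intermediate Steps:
Y = -46
d(B) = 7 + B (d(B) = B + 7 = 7 + B)
F(p) = 7 + (16 + p)*(639 + p) (F(p) = 7 + ((7 + 9) + p)*(p + 639) = 7 + (16 + p)*(639 + p))
-5710042/F(Y) = -5710042/(10231 + (-46)² + 655*(-46)) = -5710042/(10231 + 2116 - 30130) = -5710042/(-17783) = -5710042*(-1/17783) = 5710042/17783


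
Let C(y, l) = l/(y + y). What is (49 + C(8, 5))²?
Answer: 622521/256 ≈ 2431.7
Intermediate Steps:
C(y, l) = l/(2*y) (C(y, l) = l/((2*y)) = l*(1/(2*y)) = l/(2*y))
(49 + C(8, 5))² = (49 + (½)*5/8)² = (49 + (½)*5*(⅛))² = (49 + 5/16)² = (789/16)² = 622521/256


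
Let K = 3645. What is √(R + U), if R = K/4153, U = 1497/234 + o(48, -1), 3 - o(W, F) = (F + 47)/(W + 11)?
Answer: √3468429008784402/19112106 ≈ 3.0815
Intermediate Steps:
o(W, F) = 3 - (47 + F)/(11 + W) (o(W, F) = 3 - (F + 47)/(W + 11) = 3 - (47 + F)/(11 + W))
U = 39659/4602 (U = 1497/234 + (-14 - 1*(-1) + 3*48)/(11 + 48) = 1497*(1/234) + (-14 + 1 + 144)/59 = 499/78 + (1/59)*131 = 499/78 + 131/59 = 39659/4602 ≈ 8.6178)
R = 3645/4153 ≈ 0.87768
√(R + U) = √(3645/4153 + 39659/4602) = √(181478117/19112106) = √3468429008784402/19112106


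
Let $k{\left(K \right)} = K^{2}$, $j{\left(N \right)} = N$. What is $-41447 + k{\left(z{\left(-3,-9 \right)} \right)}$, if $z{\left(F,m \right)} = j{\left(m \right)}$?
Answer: $-41366$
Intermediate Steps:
$z{\left(F,m \right)} = m$
$-41447 + k{\left(z{\left(-3,-9 \right)} \right)} = -41447 + \left(-9\right)^{2} = -41447 + 81 = -41366$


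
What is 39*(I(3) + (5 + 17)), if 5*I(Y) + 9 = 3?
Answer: 4056/5 ≈ 811.20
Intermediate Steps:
I(Y) = -6/5 (I(Y) = -9/5 + (1/5)*3 = -9/5 + 3/5 = -6/5)
39*(I(3) + (5 + 17)) = 39*(-6/5 + (5 + 17)) = 39*(-6/5 + 22) = 39*(104/5) = 4056/5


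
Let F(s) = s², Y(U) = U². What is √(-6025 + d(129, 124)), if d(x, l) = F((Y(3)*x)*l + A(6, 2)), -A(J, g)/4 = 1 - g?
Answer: √20726778999 ≈ 1.4397e+5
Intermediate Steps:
A(J, g) = -4 + 4*g (A(J, g) = -4*(1 - g) = -4 + 4*g)
d(x, l) = (4 + 9*l*x)² (d(x, l) = ((3²*x)*l + (-4 + 4*2))² = ((9*x)*l + (-4 + 8))² = (9*l*x + 4)² = (4 + 9*l*x)²)
√(-6025 + d(129, 124)) = √(-6025 + (4 + 9*124*129)²) = √(-6025 + (4 + 143964)²) = √(-6025 + 143968²) = √(-6025 + 20726785024) = √20726778999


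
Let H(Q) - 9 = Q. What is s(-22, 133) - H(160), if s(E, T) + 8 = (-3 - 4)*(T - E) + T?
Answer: -1129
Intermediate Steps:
H(Q) = 9 + Q
s(E, T) = -8 - 6*T + 7*E (s(E, T) = -8 + ((-3 - 4)*(T - E) + T) = -8 + (-7*(T - E) + T) = -8 + ((-7*T + 7*E) + T) = -8 + (-6*T + 7*E) = -8 - 6*T + 7*E)
s(-22, 133) - H(160) = (-8 - 6*133 + 7*(-22)) - (9 + 160) = (-8 - 798 - 154) - 1*169 = -960 - 169 = -1129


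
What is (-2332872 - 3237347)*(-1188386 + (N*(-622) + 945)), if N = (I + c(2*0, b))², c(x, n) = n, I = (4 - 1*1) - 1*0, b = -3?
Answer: 6614306419579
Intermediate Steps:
I = 3 (I = (4 - 1) + 0 = 3 + 0 = 3)
N = 0 (N = (3 - 3)² = 0² = 0)
(-2332872 - 3237347)*(-1188386 + (N*(-622) + 945)) = (-2332872 - 3237347)*(-1188386 + (0*(-622) + 945)) = -5570219*(-1188386 + (0 + 945)) = -5570219*(-1188386 + 945) = -5570219*(-1187441) = 6614306419579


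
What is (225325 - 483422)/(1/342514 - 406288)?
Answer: 88401835858/139159328031 ≈ 0.63526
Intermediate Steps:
(225325 - 483422)/(1/342514 - 406288) = -258097/(1/342514 - 406288) = -258097/(-139159328031/342514) = -258097*(-342514/139159328031) = 88401835858/139159328031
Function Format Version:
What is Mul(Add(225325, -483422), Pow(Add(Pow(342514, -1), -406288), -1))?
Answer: Rational(88401835858, 139159328031) ≈ 0.63526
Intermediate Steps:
Mul(Add(225325, -483422), Pow(Add(Pow(342514, -1), -406288), -1)) = Mul(-258097, Pow(Add(Rational(1, 342514), -406288), -1)) = Mul(-258097, Pow(Rational(-139159328031, 342514), -1)) = Mul(-258097, Rational(-342514, 139159328031)) = Rational(88401835858, 139159328031)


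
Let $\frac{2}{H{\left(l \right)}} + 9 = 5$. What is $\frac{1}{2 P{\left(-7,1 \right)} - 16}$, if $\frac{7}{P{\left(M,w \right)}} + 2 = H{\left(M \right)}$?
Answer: $- \frac{5}{108} \approx -0.046296$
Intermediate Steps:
$H{\left(l \right)} = - \frac{1}{2}$ ($H{\left(l \right)} = \frac{2}{-9 + 5} = \frac{2}{-4} = 2 \left(- \frac{1}{4}\right) = - \frac{1}{2}$)
$P{\left(M,w \right)} = - \frac{14}{5}$ ($P{\left(M,w \right)} = \frac{7}{-2 - \frac{1}{2}} = \frac{7}{- \frac{5}{2}} = 7 \left(- \frac{2}{5}\right) = - \frac{14}{5}$)
$\frac{1}{2 P{\left(-7,1 \right)} - 16} = \frac{1}{2 \left(- \frac{14}{5}\right) - 16} = \frac{1}{- \frac{28}{5} - 16} = \frac{1}{- \frac{108}{5}} = - \frac{5}{108}$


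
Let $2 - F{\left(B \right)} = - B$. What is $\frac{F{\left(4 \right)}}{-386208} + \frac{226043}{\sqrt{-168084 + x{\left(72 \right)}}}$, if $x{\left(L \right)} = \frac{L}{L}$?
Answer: $- \frac{1}{64368} - \frac{226043 i \sqrt{168083}}{168083} \approx -1.5536 \cdot 10^{-5} - 551.35 i$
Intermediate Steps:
$F{\left(B \right)} = 2 + B$ ($F{\left(B \right)} = 2 - - B = 2 + B$)
$x{\left(L \right)} = 1$
$\frac{F{\left(4 \right)}}{-386208} + \frac{226043}{\sqrt{-168084 + x{\left(72 \right)}}} = \frac{2 + 4}{-386208} + \frac{226043}{\sqrt{-168084 + 1}} = 6 \left(- \frac{1}{386208}\right) + \frac{226043}{\sqrt{-168083}} = - \frac{1}{64368} + \frac{226043}{i \sqrt{168083}} = - \frac{1}{64368} + 226043 \left(- \frac{i \sqrt{168083}}{168083}\right) = - \frac{1}{64368} - \frac{226043 i \sqrt{168083}}{168083}$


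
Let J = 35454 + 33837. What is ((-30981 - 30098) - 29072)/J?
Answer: -90151/69291 ≈ -1.3010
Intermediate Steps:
J = 69291
((-30981 - 30098) - 29072)/J = ((-30981 - 30098) - 29072)/69291 = (-61079 - 29072)*(1/69291) = -90151*1/69291 = -90151/69291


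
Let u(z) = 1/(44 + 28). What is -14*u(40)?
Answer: -7/36 ≈ -0.19444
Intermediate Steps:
u(z) = 1/72
-14*u(40) = -14*1/72 = -7/36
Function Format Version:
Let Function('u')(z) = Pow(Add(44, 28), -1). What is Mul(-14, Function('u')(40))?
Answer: Rational(-7, 36) ≈ -0.19444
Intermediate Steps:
Function('u')(z) = Rational(1, 72) (Function('u')(z) = Pow(72, -1) = Rational(1, 72))
Mul(-14, Function('u')(40)) = Mul(-14, Rational(1, 72)) = Rational(-7, 36)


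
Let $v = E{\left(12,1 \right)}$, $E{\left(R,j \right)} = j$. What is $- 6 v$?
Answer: $-6$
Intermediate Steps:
$v = 1$
$- 6 v = \left(-6\right) 1 = -6$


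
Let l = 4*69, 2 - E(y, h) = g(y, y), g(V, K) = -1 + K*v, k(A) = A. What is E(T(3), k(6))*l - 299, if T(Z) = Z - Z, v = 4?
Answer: 529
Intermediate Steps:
T(Z) = 0
g(V, K) = -1 + 4*K (g(V, K) = -1 + K*4 = -1 + 4*K)
E(y, h) = 3 - 4*y (E(y, h) = 2 - (-1 + 4*y) = 2 + (1 - 4*y) = 3 - 4*y)
l = 276
E(T(3), k(6))*l - 299 = (3 - 4*0)*276 - 299 = (3 + 0)*276 - 299 = 3*276 - 299 = 828 - 299 = 529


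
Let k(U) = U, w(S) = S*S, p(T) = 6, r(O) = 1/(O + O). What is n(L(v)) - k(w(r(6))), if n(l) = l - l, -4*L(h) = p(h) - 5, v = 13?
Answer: -1/144 ≈ -0.0069444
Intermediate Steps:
r(O) = 1/(2*O)
L(h) = -¼ (L(h) = -(6 - 5)/4 = -¼*1 = -¼)
w(S) = S²
n(l) = 0
n(L(v)) - k(w(r(6))) = 0 - ((½)/6)² = 0 - ((½)*(⅙))² = 0 - (1/12)² = 0 - 1*1/144 = 0 - 1/144 = -1/144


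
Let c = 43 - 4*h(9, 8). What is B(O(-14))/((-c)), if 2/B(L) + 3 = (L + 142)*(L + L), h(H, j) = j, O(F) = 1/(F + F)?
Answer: 784/56661 ≈ 0.013837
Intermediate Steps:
O(F) = 1/(2*F)
c = 11 (c = 43 - 4*8 = 43 - 32 = 11)
B(L) = 2/(-3 + 2*L*(142 + L)) (B(L) = 2/(-3 + (L + 142)*(L + L)) = 2/(-3 + (142 + L)*(2*L)) = 2/(-3 + 2*L*(142 + L)))
B(O(-14))/((-c)) = (2/(-3 + 2*((½)/(-14))² + 284*((½)/(-14))))/((-1*11)) = (2/(-3 + 2*((½)*(-1/14))² + 284*((½)*(-1/14))))/(-11) = (2/(-3 + 2*(-1/28)² + 284*(-1/28)))*(-1/11) = (2/(-3 + 2*(1/784) - 71/7))*(-1/11) = (2/(-3 + 1/392 - 71/7))*(-1/11) = (2/(-5151/392))*(-1/11) = (2*(-392/5151))*(-1/11) = -784/5151*(-1/11) = 784/56661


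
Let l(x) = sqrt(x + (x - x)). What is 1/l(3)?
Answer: sqrt(3)/3 ≈ 0.57735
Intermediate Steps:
l(x) = sqrt(x) (l(x) = sqrt(x + 0) = sqrt(x))
1/l(3) = 1/(sqrt(3)) = sqrt(3)/3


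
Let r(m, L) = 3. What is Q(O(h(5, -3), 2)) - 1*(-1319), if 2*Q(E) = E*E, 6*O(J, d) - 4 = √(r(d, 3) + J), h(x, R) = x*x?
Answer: 23753/18 + 2*√7/9 ≈ 1320.2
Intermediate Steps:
h(x, R) = x²
O(J, d) = ⅔ + √(3 + J)/6
Q(E) = E²/2 (Q(E) = (E*E)/2 = E²/2)
Q(O(h(5, -3), 2)) - 1*(-1319) = (⅔ + √(3 + 5²)/6)²/2 - 1*(-1319) = (⅔ + √(3 + 25)/6)²/2 + 1319 = (⅔ + √28/6)²/2 + 1319 = (⅔ + (2*√7)/6)²/2 + 1319 = (⅔ + √7/3)²/2 + 1319 = 1319 + (⅔ + √7/3)²/2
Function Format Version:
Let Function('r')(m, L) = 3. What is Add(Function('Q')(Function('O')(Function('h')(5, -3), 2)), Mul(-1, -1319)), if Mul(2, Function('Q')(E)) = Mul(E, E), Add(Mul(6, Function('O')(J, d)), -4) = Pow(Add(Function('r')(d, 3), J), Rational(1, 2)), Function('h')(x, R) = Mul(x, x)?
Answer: Add(Rational(23753, 18), Mul(Rational(2, 9), Pow(7, Rational(1, 2)))) ≈ 1320.2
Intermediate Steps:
Function('h')(x, R) = Pow(x, 2)
Function('O')(J, d) = Add(Rational(2, 3), Mul(Rational(1, 6), Pow(Add(3, J), Rational(1, 2))))
Function('Q')(E) = Mul(Rational(1, 2), Pow(E, 2)) (Function('Q')(E) = Mul(Rational(1, 2), Mul(E, E)) = Mul(Rational(1, 2), Pow(E, 2)))
Add(Function('Q')(Function('O')(Function('h')(5, -3), 2)), Mul(-1, -1319)) = Add(Mul(Rational(1, 2), Pow(Add(Rational(2, 3), Mul(Rational(1, 6), Pow(Add(3, Pow(5, 2)), Rational(1, 2)))), 2)), Mul(-1, -1319)) = Add(Mul(Rational(1, 2), Pow(Add(Rational(2, 3), Mul(Rational(1, 6), Pow(Add(3, 25), Rational(1, 2)))), 2)), 1319) = Add(Mul(Rational(1, 2), Pow(Add(Rational(2, 3), Mul(Rational(1, 6), Pow(28, Rational(1, 2)))), 2)), 1319) = Add(Mul(Rational(1, 2), Pow(Add(Rational(2, 3), Mul(Rational(1, 6), Mul(2, Pow(7, Rational(1, 2))))), 2)), 1319) = Add(Mul(Rational(1, 2), Pow(Add(Rational(2, 3), Mul(Rational(1, 3), Pow(7, Rational(1, 2)))), 2)), 1319) = Add(1319, Mul(Rational(1, 2), Pow(Add(Rational(2, 3), Mul(Rational(1, 3), Pow(7, Rational(1, 2)))), 2)))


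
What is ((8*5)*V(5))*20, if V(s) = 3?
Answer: 2400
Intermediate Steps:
((8*5)*V(5))*20 = ((8*5)*3)*20 = (40*3)*20 = 120*20 = 2400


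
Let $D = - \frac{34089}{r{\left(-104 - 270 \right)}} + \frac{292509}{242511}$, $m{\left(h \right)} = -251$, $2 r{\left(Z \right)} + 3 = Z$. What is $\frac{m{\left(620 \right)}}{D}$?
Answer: $- \frac{7649362799}{5548063617} \approx -1.3787$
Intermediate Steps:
$r{\left(Z \right)} = - \frac{3}{2} + \frac{Z}{2}$
$D = \frac{5548063617}{30475549}$ ($D = - \frac{34089}{- \frac{3}{2} + \frac{-104 - 270}{2}} + \frac{292509}{242511} = - \frac{34089}{- \frac{3}{2} + \frac{-104 - 270}{2}} + 292509 \cdot \frac{1}{242511} = - \frac{34089}{- \frac{3}{2} + \frac{1}{2} \left(-374\right)} + \frac{97503}{80837} = - \frac{34089}{- \frac{3}{2} - 187} + \frac{97503}{80837} = - \frac{34089}{- \frac{377}{2}} + \frac{97503}{80837} = \left(-34089\right) \left(- \frac{2}{377}\right) + \frac{97503}{80837} = \frac{68178}{377} + \frac{97503}{80837} = \frac{5548063617}{30475549} \approx 182.05$)
$\frac{m{\left(620 \right)}}{D} = - \frac{251}{\frac{5548063617}{30475549}} = \left(-251\right) \frac{30475549}{5548063617} = - \frac{7649362799}{5548063617}$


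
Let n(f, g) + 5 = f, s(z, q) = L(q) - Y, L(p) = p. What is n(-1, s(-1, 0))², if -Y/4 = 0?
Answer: 36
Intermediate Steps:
Y = 0 (Y = -4*0 = 0)
s(z, q) = q (s(z, q) = q - 1*0 = q + 0 = q)
n(f, g) = -5 + f
n(-1, s(-1, 0))² = (-5 - 1)² = (-6)² = 36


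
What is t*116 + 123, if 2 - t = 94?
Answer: -10549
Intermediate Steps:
t = -92 (t = 2 - 1*94 = 2 - 94 = -92)
t*116 + 123 = -92*116 + 123 = -10672 + 123 = -10549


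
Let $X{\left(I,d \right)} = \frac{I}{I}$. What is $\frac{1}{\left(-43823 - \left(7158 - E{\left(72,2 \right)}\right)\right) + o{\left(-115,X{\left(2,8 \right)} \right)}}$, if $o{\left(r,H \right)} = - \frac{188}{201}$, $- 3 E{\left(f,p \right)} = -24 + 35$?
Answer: $- \frac{201}{10248106} \approx -1.9613 \cdot 10^{-5}$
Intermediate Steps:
$E{\left(f,p \right)} = - \frac{11}{3}$ ($E{\left(f,p \right)} = - \frac{-24 + 35}{3} = \left(- \frac{1}{3}\right) 11 = - \frac{11}{3}$)
$X{\left(I,d \right)} = 1$
$o{\left(r,H \right)} = - \frac{188}{201}$ ($o{\left(r,H \right)} = \left(-188\right) \frac{1}{201} = - \frac{188}{201}$)
$\frac{1}{\left(-43823 - \left(7158 - E{\left(72,2 \right)}\right)\right) + o{\left(-115,X{\left(2,8 \right)} \right)}} = \frac{1}{\left(-43823 - \left(7158 - - \frac{11}{3}\right)\right) - \frac{188}{201}} = \frac{1}{\left(-43823 - \left(7158 + \frac{11}{3}\right)\right) - \frac{188}{201}} = \frac{1}{\left(-43823 - \frac{21485}{3}\right) - \frac{188}{201}} = \frac{1}{- \frac{152954}{3} - \frac{188}{201}} = \frac{1}{- \frac{10248106}{201}} = - \frac{201}{10248106}$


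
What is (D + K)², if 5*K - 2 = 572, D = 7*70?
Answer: 9144576/25 ≈ 3.6578e+5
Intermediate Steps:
D = 490
K = 574/5 (K = ⅖ + (⅕)*572 = ⅖ + 572/5 = 574/5 ≈ 114.80)
(D + K)² = (490 + 574/5)² = (3024/5)² = 9144576/25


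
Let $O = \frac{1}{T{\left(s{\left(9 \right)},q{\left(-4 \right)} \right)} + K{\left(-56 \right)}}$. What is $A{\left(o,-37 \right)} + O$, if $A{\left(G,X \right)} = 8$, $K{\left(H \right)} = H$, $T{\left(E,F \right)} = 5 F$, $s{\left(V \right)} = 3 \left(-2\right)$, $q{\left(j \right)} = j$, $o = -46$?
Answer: $\frac{607}{76} \approx 7.9868$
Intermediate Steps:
$s{\left(V \right)} = -6$
$O = - \frac{1}{76}$ ($O = \frac{1}{5 \left(-4\right) - 56} = \frac{1}{-20 - 56} = \frac{1}{-76} = - \frac{1}{76} \approx -0.013158$)
$A{\left(o,-37 \right)} + O = 8 - \frac{1}{76} = \frac{607}{76}$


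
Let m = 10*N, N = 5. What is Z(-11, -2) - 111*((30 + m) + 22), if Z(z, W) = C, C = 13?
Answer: -11309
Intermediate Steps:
Z(z, W) = 13
m = 50 (m = 10*5 = 50)
Z(-11, -2) - 111*((30 + m) + 22) = 13 - 111*((30 + 50) + 22) = 13 - 111*(80 + 22) = 13 - 111*102 = 13 - 11322 = -11309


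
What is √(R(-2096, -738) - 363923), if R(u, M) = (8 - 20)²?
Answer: I*√363779 ≈ 603.14*I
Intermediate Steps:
R(u, M) = 144 (R(u, M) = (-12)² = 144)
√(R(-2096, -738) - 363923) = √(144 - 363923) = √(-363779) = I*√363779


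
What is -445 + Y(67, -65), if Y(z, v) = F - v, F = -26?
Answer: -406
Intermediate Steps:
Y(z, v) = -26 - v
-445 + Y(67, -65) = -445 + (-26 - 1*(-65)) = -445 + (-26 + 65) = -445 + 39 = -406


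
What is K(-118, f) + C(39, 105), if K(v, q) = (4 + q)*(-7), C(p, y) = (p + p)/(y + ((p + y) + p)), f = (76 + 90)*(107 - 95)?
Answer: -670643/48 ≈ -13972.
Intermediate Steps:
f = 1992 (f = 166*12 = 1992)
C(p, y) = 2*p/(2*p + 2*y) (C(p, y) = (2*p)/(y + (y + 2*p)) = (2*p)/(2*p + 2*y) = 2*p/(2*p + 2*y))
K(v, q) = -28 - 7*q
K(-118, f) + C(39, 105) = (-28 - 7*1992) + 39/(39 + 105) = (-28 - 13944) + 39/144 = -13972 + 39*(1/144) = -13972 + 13/48 = -670643/48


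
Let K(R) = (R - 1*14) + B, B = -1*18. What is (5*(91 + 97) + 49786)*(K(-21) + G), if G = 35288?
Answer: 1787330610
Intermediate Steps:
B = -18
K(R) = -32 + R (K(R) = (R - 1*14) - 18 = (R - 14) - 18 = (-14 + R) - 18 = -32 + R)
(5*(91 + 97) + 49786)*(K(-21) + G) = (5*(91 + 97) + 49786)*((-32 - 21) + 35288) = (5*188 + 49786)*(-53 + 35288) = (940 + 49786)*35235 = 50726*35235 = 1787330610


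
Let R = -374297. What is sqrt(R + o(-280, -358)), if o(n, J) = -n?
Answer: 7*I*sqrt(7633) ≈ 611.57*I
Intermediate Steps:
sqrt(R + o(-280, -358)) = sqrt(-374297 - 1*(-280)) = sqrt(-374297 + 280) = sqrt(-374017) = 7*I*sqrt(7633)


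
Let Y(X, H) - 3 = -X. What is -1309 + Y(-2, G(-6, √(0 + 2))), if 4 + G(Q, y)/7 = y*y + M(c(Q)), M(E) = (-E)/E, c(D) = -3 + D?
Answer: -1304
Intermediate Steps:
M(E) = -1
G(Q, y) = -35 + 7*y² (G(Q, y) = -28 + 7*(y*y - 1) = -28 + 7*(y² - 1) = -28 + 7*(-1 + y²) = -28 + (-7 + 7*y²) = -35 + 7*y²)
Y(X, H) = 3 - X
-1309 + Y(-2, G(-6, √(0 + 2))) = -1309 + (3 - 1*(-2)) = -1309 + (3 + 2) = -1309 + 5 = -1304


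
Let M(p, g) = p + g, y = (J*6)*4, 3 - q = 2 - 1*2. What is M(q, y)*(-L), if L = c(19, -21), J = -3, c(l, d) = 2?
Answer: 138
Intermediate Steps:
L = 2
q = 3 (q = 3 - (2 - 1*2) = 3 - (2 - 2) = 3 - 1*0 = 3 + 0 = 3)
y = -72 (y = -3*6*4 = -18*4 = -72)
M(p, g) = g + p
M(q, y)*(-L) = (-72 + 3)*(-1*2) = -69*(-2) = 138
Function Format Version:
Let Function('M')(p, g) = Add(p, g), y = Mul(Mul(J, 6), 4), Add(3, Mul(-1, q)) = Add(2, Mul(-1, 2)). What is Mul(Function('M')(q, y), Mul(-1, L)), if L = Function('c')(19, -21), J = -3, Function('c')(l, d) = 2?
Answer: 138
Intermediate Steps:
L = 2
q = 3 (q = Add(3, Mul(-1, Add(2, Mul(-1, 2)))) = Add(3, Mul(-1, Add(2, -2))) = Add(3, Mul(-1, 0)) = Add(3, 0) = 3)
y = -72 (y = Mul(Mul(-3, 6), 4) = Mul(-18, 4) = -72)
Function('M')(p, g) = Add(g, p)
Mul(Function('M')(q, y), Mul(-1, L)) = Mul(Add(-72, 3), Mul(-1, 2)) = Mul(-69, -2) = 138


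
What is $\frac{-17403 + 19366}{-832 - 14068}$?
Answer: $- \frac{1963}{14900} \approx -0.13174$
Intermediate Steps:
$\frac{-17403 + 19366}{-832 - 14068} = \frac{1963}{-14900} = 1963 \left(- \frac{1}{14900}\right) = - \frac{1963}{14900}$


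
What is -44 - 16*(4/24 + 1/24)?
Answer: -142/3 ≈ -47.333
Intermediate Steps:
-44 - 16*(4/24 + 1/24) = -44 - 16*(4*(1/24) + 1*(1/24)) = -44 - 16*(⅙ + 1/24) = -44 - 16*5/24 = -44 - 10/3 = -142/3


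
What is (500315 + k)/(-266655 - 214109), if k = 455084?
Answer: -955399/480764 ≈ -1.9873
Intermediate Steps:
(500315 + k)/(-266655 - 214109) = (500315 + 455084)/(-266655 - 214109) = 955399/(-480764) = 955399*(-1/480764) = -955399/480764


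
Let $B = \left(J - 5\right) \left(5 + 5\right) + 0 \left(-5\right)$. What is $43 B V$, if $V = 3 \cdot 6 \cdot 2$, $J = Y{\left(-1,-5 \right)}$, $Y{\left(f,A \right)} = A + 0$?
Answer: $-154800$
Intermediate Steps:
$Y{\left(f,A \right)} = A$
$J = -5$
$V = 36$ ($V = 18 \cdot 2 = 36$)
$B = -100$ ($B = \left(-5 - 5\right) \left(5 + 5\right) + 0 \left(-5\right) = \left(-10\right) 10 + 0 = -100 + 0 = -100$)
$43 B V = 43 \left(-100\right) 36 = \left(-4300\right) 36 = -154800$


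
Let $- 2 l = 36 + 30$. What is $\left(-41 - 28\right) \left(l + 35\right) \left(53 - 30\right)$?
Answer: $-3174$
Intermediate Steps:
$l = -33$ ($l = - \frac{36 + 30}{2} = \left(- \frac{1}{2}\right) 66 = -33$)
$\left(-41 - 28\right) \left(l + 35\right) \left(53 - 30\right) = \left(-41 - 28\right) \left(-33 + 35\right) \left(53 - 30\right) = \left(-69\right) 2 \cdot 23 = \left(-138\right) 23 = -3174$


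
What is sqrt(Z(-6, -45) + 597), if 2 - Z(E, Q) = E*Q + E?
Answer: sqrt(335) ≈ 18.303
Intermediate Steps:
Z(E, Q) = 2 - E - E*Q (Z(E, Q) = 2 - (E*Q + E) = 2 - (E + E*Q) = 2 + (-E - E*Q) = 2 - E - E*Q)
sqrt(Z(-6, -45) + 597) = sqrt((2 - 1*(-6) - 1*(-6)*(-45)) + 597) = sqrt((2 + 6 - 270) + 597) = sqrt(-262 + 597) = sqrt(335)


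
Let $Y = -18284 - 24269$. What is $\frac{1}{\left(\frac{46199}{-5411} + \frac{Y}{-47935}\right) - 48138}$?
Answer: $- \frac{259376285}{12487839902112} \approx -2.077 \cdot 10^{-5}$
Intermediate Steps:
$Y = -42553$ ($Y = -18284 - 24269 = -42553$)
$\frac{1}{\left(\frac{46199}{-5411} + \frac{Y}{-47935}\right) - 48138} = \frac{1}{\left(\frac{46199}{-5411} - \frac{42553}{-47935}\right) - 48138} = \frac{1}{\left(46199 \left(- \frac{1}{5411}\right) - - \frac{42553}{47935}\right) - 48138} = \frac{1}{\left(- \frac{46199}{5411} + \frac{42553}{47935}\right) - 48138} = \frac{1}{- \frac{1984294782}{259376285} - 48138} = \frac{1}{- \frac{12487839902112}{259376285}} = - \frac{259376285}{12487839902112}$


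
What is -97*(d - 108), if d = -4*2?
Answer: 11252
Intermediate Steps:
d = -8
-97*(d - 108) = -97*(-8 - 108) = -97*(-116) = 11252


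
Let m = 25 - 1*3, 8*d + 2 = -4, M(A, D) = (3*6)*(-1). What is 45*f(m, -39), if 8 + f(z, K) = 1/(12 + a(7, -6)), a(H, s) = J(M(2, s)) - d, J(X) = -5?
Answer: -10980/31 ≈ -354.19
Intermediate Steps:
M(A, D) = -18 (M(A, D) = 18*(-1) = -18)
d = -¾ (d = -¼ + (⅛)*(-4) = -¼ - ½ = -¾ ≈ -0.75000)
a(H, s) = -17/4 (a(H, s) = -5 - 1*(-¾) = -5 + ¾ = -17/4)
m = 22 (m = 25 - 3 = 22)
f(z, K) = -244/31 (f(z, K) = -8 + 1/(12 - 17/4) = -8 + 1/(31/4) = -8 + 4/31 = -244/31)
45*f(m, -39) = 45*(-244/31) = -10980/31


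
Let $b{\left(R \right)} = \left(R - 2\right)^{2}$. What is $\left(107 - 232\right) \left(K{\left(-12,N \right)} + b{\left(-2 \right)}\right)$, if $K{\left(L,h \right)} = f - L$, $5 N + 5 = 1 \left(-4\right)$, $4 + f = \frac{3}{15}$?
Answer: $-3025$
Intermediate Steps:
$f = - \frac{19}{5}$ ($f = -4 + \frac{3}{15} = -4 + 3 \cdot \frac{1}{15} = -4 + \frac{1}{5} = - \frac{19}{5} \approx -3.8$)
$b{\left(R \right)} = \left(-2 + R\right)^{2}$
$N = - \frac{9}{5}$ ($N = -1 + \frac{1 \left(-4\right)}{5} = -1 + \frac{1}{5} \left(-4\right) = -1 - \frac{4}{5} = - \frac{9}{5} \approx -1.8$)
$K{\left(L,h \right)} = - \frac{19}{5} - L$
$\left(107 - 232\right) \left(K{\left(-12,N \right)} + b{\left(-2 \right)}\right) = \left(107 - 232\right) \left(\left(- \frac{19}{5} - -12\right) + \left(-2 - 2\right)^{2}\right) = \left(107 - 232\right) \left(\left(- \frac{19}{5} + 12\right) + \left(-4\right)^{2}\right) = - 125 \left(\frac{41}{5} + 16\right) = \left(-125\right) \frac{121}{5} = -3025$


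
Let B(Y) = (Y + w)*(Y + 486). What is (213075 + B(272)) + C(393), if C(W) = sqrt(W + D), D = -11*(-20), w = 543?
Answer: 830845 + sqrt(613) ≈ 8.3087e+5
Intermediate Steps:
D = 220
B(Y) = (486 + Y)*(543 + Y) (B(Y) = (Y + 543)*(Y + 486) = (543 + Y)*(486 + Y) = (486 + Y)*(543 + Y))
C(W) = sqrt(220 + W) (C(W) = sqrt(W + 220) = sqrt(220 + W))
(213075 + B(272)) + C(393) = (213075 + (263898 + 272**2 + 1029*272)) + sqrt(220 + 393) = (213075 + (263898 + 73984 + 279888)) + sqrt(613) = (213075 + 617770) + sqrt(613) = 830845 + sqrt(613)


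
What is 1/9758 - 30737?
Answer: -299931645/9758 ≈ -30737.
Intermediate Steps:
1/9758 - 30737 = -299931645/9758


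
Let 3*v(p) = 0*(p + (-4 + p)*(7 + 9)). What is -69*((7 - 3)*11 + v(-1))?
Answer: -3036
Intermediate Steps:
v(p) = 0 (v(p) = (0*(p + (-4 + p)*(7 + 9)))/3 = (0*(p + (-4 + p)*16))/3 = (0*(p + (-64 + 16*p)))/3 = (0*(-64 + 17*p))/3 = (1/3)*0 = 0)
-69*((7 - 3)*11 + v(-1)) = -69*((7 - 3)*11 + 0) = -69*(4*11 + 0) = -69*(44 + 0) = -69*44 = -3036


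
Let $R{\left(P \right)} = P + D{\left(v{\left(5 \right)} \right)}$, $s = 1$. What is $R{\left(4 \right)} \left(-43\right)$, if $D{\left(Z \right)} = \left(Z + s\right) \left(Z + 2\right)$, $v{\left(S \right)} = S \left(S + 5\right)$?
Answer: $-114208$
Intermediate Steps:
$v{\left(S \right)} = S \left(5 + S\right)$
$D{\left(Z \right)} = \left(1 + Z\right) \left(2 + Z\right)$ ($D{\left(Z \right)} = \left(Z + 1\right) \left(Z + 2\right) = \left(1 + Z\right) \left(2 + Z\right)$)
$R{\left(P \right)} = 2652 + P$ ($R{\left(P \right)} = P + \left(2 + \left(5 \left(5 + 5\right)\right)^{2} + 3 \cdot 5 \left(5 + 5\right)\right) = P + \left(2 + \left(5 \cdot 10\right)^{2} + 3 \cdot 5 \cdot 10\right) = P + \left(2 + 50^{2} + 3 \cdot 50\right) = P + \left(2 + 2500 + 150\right) = P + 2652 = 2652 + P$)
$R{\left(4 \right)} \left(-43\right) = \left(2652 + 4\right) \left(-43\right) = 2656 \left(-43\right) = -114208$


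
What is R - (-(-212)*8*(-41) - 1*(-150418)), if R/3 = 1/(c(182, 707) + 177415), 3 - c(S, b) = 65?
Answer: -14344665343/177353 ≈ -80882.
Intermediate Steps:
c(S, b) = -62 (c(S, b) = 3 - 1*65 = 3 - 65 = -62)
R = 3/177353 (R = 3/(-62 + 177415) = 3/177353 ≈ 1.6915e-5)
R - (-(-212)*8*(-41) - 1*(-150418)) = 3/177353 - (-(-212)*8*(-41) - 1*(-150418)) = 3/177353 - (-53*(-32)*(-41) + 150418) = 3/177353 - (1696*(-41) + 150418) = 3/177353 - (-69536 + 150418) = 3/177353 - 1*80882 = 3/177353 - 80882 = -14344665343/177353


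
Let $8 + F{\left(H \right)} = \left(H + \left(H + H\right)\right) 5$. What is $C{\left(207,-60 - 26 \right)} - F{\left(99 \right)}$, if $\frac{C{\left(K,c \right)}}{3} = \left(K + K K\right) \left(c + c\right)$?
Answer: $-22218373$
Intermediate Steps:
$C{\left(K,c \right)} = 6 c \left(K + K^{2}\right)$ ($C{\left(K,c \right)} = 3 \left(K + K K\right) \left(c + c\right) = 3 \left(K + K^{2}\right) 2 c = 3 \cdot 2 c \left(K + K^{2}\right) = 6 c \left(K + K^{2}\right)$)
$F{\left(H \right)} = -8 + 15 H$ ($F{\left(H \right)} = -8 + \left(H + \left(H + H\right)\right) 5 = -8 + \left(H + 2 H\right) 5 = -8 + 3 H 5 = -8 + 15 H$)
$C{\left(207,-60 - 26 \right)} - F{\left(99 \right)} = 6 \cdot 207 \left(-60 - 26\right) \left(1 + 207\right) - \left(-8 + 15 \cdot 99\right) = 6 \cdot 207 \left(-60 - 26\right) 208 - \left(-8 + 1485\right) = 6 \cdot 207 \left(-86\right) 208 - 1477 = -22216896 - 1477 = -22218373$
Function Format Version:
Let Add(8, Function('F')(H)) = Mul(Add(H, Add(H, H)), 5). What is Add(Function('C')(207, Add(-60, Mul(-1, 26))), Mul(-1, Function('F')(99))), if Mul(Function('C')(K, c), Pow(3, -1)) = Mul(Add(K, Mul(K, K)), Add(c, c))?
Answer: -22218373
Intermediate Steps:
Function('C')(K, c) = Mul(6, c, Add(K, Pow(K, 2))) (Function('C')(K, c) = Mul(3, Mul(Add(K, Mul(K, K)), Add(c, c))) = Mul(3, Mul(Add(K, Pow(K, 2)), Mul(2, c))) = Mul(3, Mul(2, c, Add(K, Pow(K, 2)))) = Mul(6, c, Add(K, Pow(K, 2))))
Function('F')(H) = Add(-8, Mul(15, H)) (Function('F')(H) = Add(-8, Mul(Add(H, Add(H, H)), 5)) = Add(-8, Mul(Add(H, Mul(2, H)), 5)) = Add(-8, Mul(Mul(3, H), 5)) = Add(-8, Mul(15, H)))
Add(Function('C')(207, Add(-60, Mul(-1, 26))), Mul(-1, Function('F')(99))) = Add(Mul(6, 207, Add(-60, Mul(-1, 26)), Add(1, 207)), Mul(-1, Add(-8, Mul(15, 99)))) = Add(Mul(6, 207, Add(-60, -26), 208), Mul(-1, Add(-8, 1485))) = Add(Mul(6, 207, -86, 208), Mul(-1, 1477)) = Add(-22216896, -1477) = -22218373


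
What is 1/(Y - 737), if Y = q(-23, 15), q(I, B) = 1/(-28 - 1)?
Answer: -29/21374 ≈ -0.0013568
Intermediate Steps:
q(I, B) = -1/29 (q(I, B) = 1/(-29) = -1/29)
Y = -1/29 ≈ -0.034483
1/(Y - 737) = 1/(-1/29 - 737) = 1/(-21374/29) = -29/21374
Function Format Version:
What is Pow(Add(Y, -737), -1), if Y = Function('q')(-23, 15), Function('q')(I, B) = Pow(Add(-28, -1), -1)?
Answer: Rational(-29, 21374) ≈ -0.0013568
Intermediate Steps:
Function('q')(I, B) = Rational(-1, 29) (Function('q')(I, B) = Pow(-29, -1) = Rational(-1, 29))
Y = Rational(-1, 29) ≈ -0.034483
Pow(Add(Y, -737), -1) = Pow(Add(Rational(-1, 29), -737), -1) = Pow(Rational(-21374, 29), -1) = Rational(-29, 21374)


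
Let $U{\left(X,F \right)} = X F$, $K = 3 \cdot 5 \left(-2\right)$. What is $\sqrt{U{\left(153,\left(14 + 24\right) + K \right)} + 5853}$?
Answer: $\sqrt{7077} \approx 84.125$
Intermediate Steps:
$K = -30$ ($K = 15 \left(-2\right) = -30$)
$U{\left(X,F \right)} = F X$
$\sqrt{U{\left(153,\left(14 + 24\right) + K \right)} + 5853} = \sqrt{\left(\left(14 + 24\right) - 30\right) 153 + 5853} = \sqrt{\left(38 - 30\right) 153 + 5853} = \sqrt{8 \cdot 153 + 5853} = \sqrt{1224 + 5853} = \sqrt{7077}$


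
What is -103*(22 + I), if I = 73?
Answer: -9785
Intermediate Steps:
-103*(22 + I) = -103*(22 + 73) = -103*95 = -9785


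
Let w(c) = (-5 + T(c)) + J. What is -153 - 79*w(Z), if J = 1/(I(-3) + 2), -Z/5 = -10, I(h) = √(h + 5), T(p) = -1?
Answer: 242 + 79*√2/2 ≈ 297.86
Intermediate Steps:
I(h) = √(5 + h)
Z = 50 (Z = -5*(-10) = 50)
J = 1/(2 + √2) (J = 1/(√(5 - 3) + 2) = 1/(√2 + 2) = 1/(2 + √2) ≈ 0.29289)
w(c) = -5 - √2/2 (w(c) = (-5 - 1) + (1 - √2/2) = -6 + (1 - √2/2) = -5 - √2/2)
-153 - 79*w(Z) = -153 - 79*(-5 - √2/2) = -153 + (395 + 79*√2/2) = 242 + 79*√2/2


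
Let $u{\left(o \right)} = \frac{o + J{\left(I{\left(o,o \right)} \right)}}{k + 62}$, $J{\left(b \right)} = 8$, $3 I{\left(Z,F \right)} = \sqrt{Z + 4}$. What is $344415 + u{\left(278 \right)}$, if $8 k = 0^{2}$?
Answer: $\frac{10677008}{31} \approx 3.4442 \cdot 10^{5}$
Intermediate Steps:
$I{\left(Z,F \right)} = \frac{\sqrt{4 + Z}}{3}$ ($I{\left(Z,F \right)} = \frac{\sqrt{Z + 4}}{3} = \frac{\sqrt{4 + Z}}{3}$)
$k = 0$ ($k = \frac{0^{2}}{8} = \frac{1}{8} \cdot 0 = 0$)
$u{\left(o \right)} = \frac{4}{31} + \frac{o}{62}$ ($u{\left(o \right)} = \frac{o + 8}{0 + 62} = \frac{8 + o}{62} = \left(8 + o\right) \frac{1}{62} = \frac{4}{31} + \frac{o}{62}$)
$344415 + u{\left(278 \right)} = 344415 + \left(\frac{4}{31} + \frac{1}{62} \cdot 278\right) = 344415 + \left(\frac{4}{31} + \frac{139}{31}\right) = 344415 + \frac{143}{31} = \frac{10677008}{31}$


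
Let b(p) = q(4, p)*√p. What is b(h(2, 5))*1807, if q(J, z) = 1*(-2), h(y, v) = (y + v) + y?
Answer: -10842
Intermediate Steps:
h(y, v) = v + 2*y (h(y, v) = (v + y) + y = v + 2*y)
q(J, z) = -2
b(p) = -2*√p
b(h(2, 5))*1807 = -2*√(5 + 2*2)*1807 = -2*√(5 + 4)*1807 = -2*√9*1807 = -2*3*1807 = -6*1807 = -10842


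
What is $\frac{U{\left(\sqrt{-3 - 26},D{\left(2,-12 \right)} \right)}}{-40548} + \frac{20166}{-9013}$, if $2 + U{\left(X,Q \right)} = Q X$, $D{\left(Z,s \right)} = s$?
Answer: $- \frac{408836471}{182729562} + \frac{i \sqrt{29}}{3379} \approx -2.2374 + 0.0015937 i$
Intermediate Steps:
$U{\left(X,Q \right)} = -2 + Q X$
$\frac{U{\left(\sqrt{-3 - 26},D{\left(2,-12 \right)} \right)}}{-40548} + \frac{20166}{-9013} = \frac{-2 - 12 \sqrt{-3 - 26}}{-40548} + \frac{20166}{-9013} = \left(-2 - 12 \sqrt{-29}\right) \left(- \frac{1}{40548}\right) + 20166 \left(- \frac{1}{9013}\right) = \left(-2 - 12 i \sqrt{29}\right) \left(- \frac{1}{40548}\right) - \frac{20166}{9013} = \left(\frac{1}{20274} + \frac{i \sqrt{29}}{3379}\right) - \frac{20166}{9013} = - \frac{408836471}{182729562} + \frac{i \sqrt{29}}{3379}$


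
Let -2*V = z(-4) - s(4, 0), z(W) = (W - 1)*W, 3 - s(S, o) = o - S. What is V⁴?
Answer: 28561/16 ≈ 1785.1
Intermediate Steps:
s(S, o) = 3 + S - o (s(S, o) = 3 - (o - S) = 3 + (S - o) = 3 + S - o)
z(W) = W*(-1 + W) (z(W) = (-1 + W)*W = W*(-1 + W))
V = -13/2 (V = -(-4*(-1 - 4) - (3 + 4 - 1*0))/2 = -(-4*(-5) - (3 + 4 + 0))/2 = -(20 - 1*7)/2 = -(20 - 7)/2 = -½*13 = -13/2 ≈ -6.5000)
V⁴ = (-13/2)⁴ = 28561/16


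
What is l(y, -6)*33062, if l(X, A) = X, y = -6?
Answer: -198372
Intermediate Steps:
l(y, -6)*33062 = -6*33062 = -198372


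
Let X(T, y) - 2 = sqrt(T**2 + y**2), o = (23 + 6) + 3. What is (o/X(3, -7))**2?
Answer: 1024/(2 + sqrt(58))**2 ≈ 11.075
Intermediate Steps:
o = 32 (o = 29 + 3 = 32)
X(T, y) = 2 + sqrt(T**2 + y**2)
(o/X(3, -7))**2 = (32/(2 + sqrt(3**2 + (-7)**2)))**2 = (32/(2 + sqrt(9 + 49)))**2 = (32/(2 + sqrt(58)))**2 = 1024/(2 + sqrt(58))**2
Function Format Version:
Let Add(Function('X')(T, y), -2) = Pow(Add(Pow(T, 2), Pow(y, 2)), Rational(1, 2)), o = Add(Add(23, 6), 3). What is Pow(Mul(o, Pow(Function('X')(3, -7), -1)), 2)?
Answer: Mul(1024, Pow(Add(2, Pow(58, Rational(1, 2))), -2)) ≈ 11.075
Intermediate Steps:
o = 32 (o = Add(29, 3) = 32)
Function('X')(T, y) = Add(2, Pow(Add(Pow(T, 2), Pow(y, 2)), Rational(1, 2)))
Pow(Mul(o, Pow(Function('X')(3, -7), -1)), 2) = Pow(Mul(32, Pow(Add(2, Pow(Add(Pow(3, 2), Pow(-7, 2)), Rational(1, 2))), -1)), 2) = Pow(Mul(32, Pow(Add(2, Pow(Add(9, 49), Rational(1, 2))), -1)), 2) = Pow(Mul(32, Pow(Add(2, Pow(58, Rational(1, 2))), -1)), 2) = Mul(1024, Pow(Add(2, Pow(58, Rational(1, 2))), -2))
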